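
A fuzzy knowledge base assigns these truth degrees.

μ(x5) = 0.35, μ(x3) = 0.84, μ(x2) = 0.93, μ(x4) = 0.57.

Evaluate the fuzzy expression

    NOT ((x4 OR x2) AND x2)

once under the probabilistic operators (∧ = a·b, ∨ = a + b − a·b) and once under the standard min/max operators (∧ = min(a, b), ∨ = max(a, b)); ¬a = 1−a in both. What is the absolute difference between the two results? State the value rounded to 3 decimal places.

Under probabilistic:
  x4 OR x2 = a + b − a·b on (0.5700, 0.9300) = 0.9699
  (x4 OR x2) AND x2 = a·b on (0.9699, 0.9300) = 0.9020
  NOT ((x4 OR x2) AND x2) = 1 − 0.9020 = 0.0980
  → value = 0.0980
Under standard min/max:
  x4 OR x2 = max(a, b) on (0.57, 0.93) = 0.93
  (x4 OR x2) AND x2 = min(a, b) on (0.93, 0.93) = 0.93
  NOT ((x4 OR x2) AND x2) = 1 − 0.93 = 0.07
  → value = 0.0700
|0.0980 − 0.0700| = 0.028

0.028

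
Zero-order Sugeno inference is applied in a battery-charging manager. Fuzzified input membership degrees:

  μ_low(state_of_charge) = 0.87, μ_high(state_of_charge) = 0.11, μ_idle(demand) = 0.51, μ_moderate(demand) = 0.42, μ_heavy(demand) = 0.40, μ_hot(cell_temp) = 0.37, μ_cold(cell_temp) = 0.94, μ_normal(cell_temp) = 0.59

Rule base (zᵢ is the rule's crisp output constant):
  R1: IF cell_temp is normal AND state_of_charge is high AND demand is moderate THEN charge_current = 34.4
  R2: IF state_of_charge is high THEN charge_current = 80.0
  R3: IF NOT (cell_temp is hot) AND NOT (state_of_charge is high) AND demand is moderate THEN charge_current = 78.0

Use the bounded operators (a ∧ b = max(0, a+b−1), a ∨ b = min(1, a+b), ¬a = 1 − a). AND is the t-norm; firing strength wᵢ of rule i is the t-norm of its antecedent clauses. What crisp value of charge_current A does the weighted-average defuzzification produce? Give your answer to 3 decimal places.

R1 (z=34.4): normal=0.59, high=0.11, moderate=0.42; AND[max(0, a+b−1)] → w = 0.00
R2 (z=80.0): high=0.11 → w = 0.11
R3 (z=78.0): ¬hot=1−0.37=0.63, ¬high=1−0.11=0.89, moderate=0.42; AND[max(0, a+b−1)] → w = 0.00
Weighted average = (0.00·34.4 + 0.11·80.0 + 0.00·78.0) / (0.00 + 0.11 + 0.00)
  = 8.8000 / 0.1100 = 80.000

80.000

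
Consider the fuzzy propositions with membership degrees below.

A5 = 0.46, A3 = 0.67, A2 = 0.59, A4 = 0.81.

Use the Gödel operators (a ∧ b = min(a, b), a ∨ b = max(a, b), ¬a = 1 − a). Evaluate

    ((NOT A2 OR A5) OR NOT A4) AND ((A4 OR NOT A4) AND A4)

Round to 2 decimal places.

NOT A2 = 1 − 0.59 = 0.41
NOT A2 OR A5 = max(a, b) on (0.41, 0.46) = 0.46
NOT A4 = 1 − 0.81 = 0.19
(NOT A2 OR A5) OR NOT A4 = max(a, b) on (0.46, 0.19) = 0.46
NOT A4 = 1 − 0.81 = 0.19
A4 OR NOT A4 = max(a, b) on (0.81, 0.19) = 0.81
(A4 OR NOT A4) AND A4 = min(a, b) on (0.81, 0.81) = 0.81
((NOT A2 OR A5) OR NOT A4) AND ((A4 OR NOT A4) AND A4) = min(a, b) on (0.46, 0.81) = 0.46

0.46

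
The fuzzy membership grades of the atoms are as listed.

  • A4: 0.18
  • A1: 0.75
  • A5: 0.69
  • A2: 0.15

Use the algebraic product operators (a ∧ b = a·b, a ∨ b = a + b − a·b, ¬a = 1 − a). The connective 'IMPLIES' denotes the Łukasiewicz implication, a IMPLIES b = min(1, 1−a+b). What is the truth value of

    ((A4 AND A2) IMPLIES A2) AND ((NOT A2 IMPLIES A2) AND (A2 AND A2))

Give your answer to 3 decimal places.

A4 AND A2 = a·b on (0.1800, 0.1500) = 0.0270
(A4 AND A2) IMPLIES A2  [Łukasiewicz: min(1, 1−a+b)] with a=0.0270, b=0.1500 → 1.0000
NOT A2 = 1 − 0.1500 = 0.8500
NOT A2 IMPLIES A2  [Łukasiewicz: min(1, 1−a+b)] with a=0.8500, b=0.1500 → 0.3000
A2 AND A2 = a·b on (0.1500, 0.1500) = 0.0225
(NOT A2 IMPLIES A2) AND (A2 AND A2) = a·b on (0.3000, 0.0225) = 0.0068
((A4 AND A2) IMPLIES A2) AND ((NOT A2 IMPLIES A2) AND (A2 AND A2)) = a·b on (1.0000, 0.0068) = 0.0068

0.007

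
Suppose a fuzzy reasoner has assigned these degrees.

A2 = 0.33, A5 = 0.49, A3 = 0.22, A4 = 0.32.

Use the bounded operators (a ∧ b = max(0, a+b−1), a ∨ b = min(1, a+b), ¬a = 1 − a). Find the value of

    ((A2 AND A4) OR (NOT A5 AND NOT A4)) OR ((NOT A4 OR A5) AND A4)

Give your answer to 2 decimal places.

A2 AND A4 = max(0, a+b−1) on (0.33, 0.32) = 0.00
NOT A5 = 1 − 0.49 = 0.51
NOT A4 = 1 − 0.32 = 0.68
NOT A5 AND NOT A4 = max(0, a+b−1) on (0.51, 0.68) = 0.19
(A2 AND A4) OR (NOT A5 AND NOT A4) = min(1, a+b) on (0.00, 0.19) = 0.19
NOT A4 = 1 − 0.32 = 0.68
NOT A4 OR A5 = min(1, a+b) on (0.68, 0.49) = 1.00
(NOT A4 OR A5) AND A4 = max(0, a+b−1) on (1.00, 0.32) = 0.32
((A2 AND A4) OR (NOT A5 AND NOT A4)) OR ((NOT A4 OR A5) AND A4) = min(1, a+b) on (0.19, 0.32) = 0.51

0.51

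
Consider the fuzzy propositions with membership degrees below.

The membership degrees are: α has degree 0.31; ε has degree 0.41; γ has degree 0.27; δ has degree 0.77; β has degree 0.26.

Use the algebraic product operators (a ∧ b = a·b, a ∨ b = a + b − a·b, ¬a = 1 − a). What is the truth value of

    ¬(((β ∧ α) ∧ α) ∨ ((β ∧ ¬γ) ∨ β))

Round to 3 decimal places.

0.585

β ∧ α = a·b on (0.2600, 0.3100) = 0.0806
(β ∧ α) ∧ α = a·b on (0.0806, 0.3100) = 0.0250
¬γ = 1 − 0.2700 = 0.7300
β ∧ ¬γ = a·b on (0.2600, 0.7300) = 0.1898
(β ∧ ¬γ) ∨ β = a + b − a·b on (0.1898, 0.2600) = 0.4005
((β ∧ α) ∧ α) ∨ ((β ∧ ¬γ) ∨ β) = a + b − a·b on (0.0250, 0.4005) = 0.4154
¬(((β ∧ α) ∧ α) ∨ ((β ∧ ¬γ) ∨ β)) = 1 − 0.4154 = 0.5846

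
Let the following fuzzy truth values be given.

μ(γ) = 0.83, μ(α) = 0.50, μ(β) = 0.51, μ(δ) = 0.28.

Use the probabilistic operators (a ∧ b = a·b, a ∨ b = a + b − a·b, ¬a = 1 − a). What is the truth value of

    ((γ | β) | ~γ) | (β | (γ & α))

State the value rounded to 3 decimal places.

γ | β = a + b − a·b on (0.8300, 0.5100) = 0.9167
~γ = 1 − 0.8300 = 0.1700
(γ | β) | ~γ = a + b − a·b on (0.9167, 0.1700) = 0.9309
γ & α = a·b on (0.8300, 0.5000) = 0.4150
β | (γ & α) = a + b − a·b on (0.5100, 0.4150) = 0.7134
((γ | β) | ~γ) | (β | (γ & α)) = a + b − a·b on (0.9309, 0.7134) = 0.9802

0.980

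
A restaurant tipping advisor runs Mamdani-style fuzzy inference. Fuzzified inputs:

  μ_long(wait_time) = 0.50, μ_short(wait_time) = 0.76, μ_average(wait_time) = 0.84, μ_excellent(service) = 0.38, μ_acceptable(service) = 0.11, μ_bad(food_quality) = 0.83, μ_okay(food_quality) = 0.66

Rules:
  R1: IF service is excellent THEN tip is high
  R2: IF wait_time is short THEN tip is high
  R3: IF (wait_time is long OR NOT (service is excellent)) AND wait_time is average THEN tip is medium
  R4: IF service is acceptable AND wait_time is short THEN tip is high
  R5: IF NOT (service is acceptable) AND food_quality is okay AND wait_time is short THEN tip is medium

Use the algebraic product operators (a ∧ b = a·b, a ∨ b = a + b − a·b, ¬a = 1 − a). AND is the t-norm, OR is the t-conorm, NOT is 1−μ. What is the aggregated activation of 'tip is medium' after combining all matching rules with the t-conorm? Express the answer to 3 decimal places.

R1: excellent=0.38 → w = 0.3800
R2: short=0.76 → w = 0.7600
R3: (long=0.50 OR ¬excellent=1−0.38=0.62) = 0.8100; AND[a·b] with average=0.84 → w = 0.6804
R4: acceptable=0.11, short=0.76; AND[a·b] → w = 0.0836
R5: ¬acceptable=1−0.11=0.89, okay=0.66, short=0.76; AND[a·b] → w = 0.4464
Rules with consequent 'medium': {R3, R5} → strengths 0.6804, 0.4464
Aggregate via t-conorm [a + b − a·b]: 0.8231

0.823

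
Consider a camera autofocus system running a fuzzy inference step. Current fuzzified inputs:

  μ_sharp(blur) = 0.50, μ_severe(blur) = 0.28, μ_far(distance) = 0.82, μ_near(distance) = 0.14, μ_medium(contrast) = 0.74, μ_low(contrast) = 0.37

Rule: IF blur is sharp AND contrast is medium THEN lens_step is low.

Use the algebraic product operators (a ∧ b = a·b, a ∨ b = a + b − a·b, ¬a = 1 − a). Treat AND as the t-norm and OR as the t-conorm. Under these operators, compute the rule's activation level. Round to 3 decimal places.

firing strength: sharp=0.50, medium=0.74; AND[a·b] → w = 0.3700

0.370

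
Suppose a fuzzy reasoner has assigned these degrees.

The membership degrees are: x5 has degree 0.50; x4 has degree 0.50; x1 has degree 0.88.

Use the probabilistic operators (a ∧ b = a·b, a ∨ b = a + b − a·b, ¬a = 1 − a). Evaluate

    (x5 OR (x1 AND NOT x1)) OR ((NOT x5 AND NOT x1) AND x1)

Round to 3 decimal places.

NOT x1 = 1 − 0.8800 = 0.1200
x1 AND NOT x1 = a·b on (0.8800, 0.1200) = 0.1056
x5 OR (x1 AND NOT x1) = a + b − a·b on (0.5000, 0.1056) = 0.5528
NOT x5 = 1 − 0.5000 = 0.5000
NOT x1 = 1 − 0.8800 = 0.1200
NOT x5 AND NOT x1 = a·b on (0.5000, 0.1200) = 0.0600
(NOT x5 AND NOT x1) AND x1 = a·b on (0.0600, 0.8800) = 0.0528
(x5 OR (x1 AND NOT x1)) OR ((NOT x5 AND NOT x1) AND x1) = a + b − a·b on (0.5528, 0.0528) = 0.5764

0.576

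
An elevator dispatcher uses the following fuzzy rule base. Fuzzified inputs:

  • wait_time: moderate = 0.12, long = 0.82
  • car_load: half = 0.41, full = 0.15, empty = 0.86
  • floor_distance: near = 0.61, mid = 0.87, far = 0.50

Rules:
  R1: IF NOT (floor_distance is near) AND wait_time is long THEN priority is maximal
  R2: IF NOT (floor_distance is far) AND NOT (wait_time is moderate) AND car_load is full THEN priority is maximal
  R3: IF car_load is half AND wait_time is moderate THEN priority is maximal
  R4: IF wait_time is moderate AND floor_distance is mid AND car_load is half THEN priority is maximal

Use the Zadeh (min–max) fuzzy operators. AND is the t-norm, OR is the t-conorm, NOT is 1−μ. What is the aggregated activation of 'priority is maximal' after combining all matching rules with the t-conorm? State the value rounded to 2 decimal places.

0.39

R1: ¬near=1−0.61=0.39, long=0.82; AND[min(a, b)] → w = 0.39
R2: ¬far=1−0.50=0.50, ¬moderate=1−0.12=0.88, full=0.15; AND[min(a, b)] → w = 0.15
R3: half=0.41, moderate=0.12; AND[min(a, b)] → w = 0.12
R4: moderate=0.12, mid=0.87, half=0.41; AND[min(a, b)] → w = 0.12
Rules with consequent 'maximal': {R1, R2, R3, R4} → strengths 0.39, 0.15, 0.12, 0.12
Aggregate via t-conorm [max(a, b)]: 0.39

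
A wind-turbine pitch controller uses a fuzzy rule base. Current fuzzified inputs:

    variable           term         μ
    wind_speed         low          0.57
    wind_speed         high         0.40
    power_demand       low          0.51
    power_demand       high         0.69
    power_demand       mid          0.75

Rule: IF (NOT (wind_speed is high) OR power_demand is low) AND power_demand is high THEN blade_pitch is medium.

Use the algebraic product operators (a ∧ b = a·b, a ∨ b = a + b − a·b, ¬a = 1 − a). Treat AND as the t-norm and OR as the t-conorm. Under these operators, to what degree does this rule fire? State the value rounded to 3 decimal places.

firing strength: (¬high=1−0.40=0.60 OR low=0.51) = 0.8040; AND[a·b] with high=0.69 → w = 0.5548

0.555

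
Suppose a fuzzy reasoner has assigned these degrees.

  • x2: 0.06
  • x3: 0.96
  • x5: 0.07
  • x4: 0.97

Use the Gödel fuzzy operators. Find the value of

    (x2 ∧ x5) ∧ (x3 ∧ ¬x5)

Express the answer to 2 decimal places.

x2 ∧ x5 = min(a, b) on (0.06, 0.07) = 0.06
¬x5 = 1 − 0.07 = 0.93
x3 ∧ ¬x5 = min(a, b) on (0.96, 0.93) = 0.93
(x2 ∧ x5) ∧ (x3 ∧ ¬x5) = min(a, b) on (0.06, 0.93) = 0.06

0.06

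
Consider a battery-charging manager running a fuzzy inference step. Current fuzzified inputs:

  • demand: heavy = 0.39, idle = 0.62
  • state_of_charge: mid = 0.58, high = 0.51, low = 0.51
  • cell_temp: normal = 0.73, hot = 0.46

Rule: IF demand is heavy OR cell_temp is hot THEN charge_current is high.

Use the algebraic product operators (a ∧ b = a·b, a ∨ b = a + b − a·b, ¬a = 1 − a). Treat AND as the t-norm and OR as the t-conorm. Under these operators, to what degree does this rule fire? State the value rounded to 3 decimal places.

0.671

firing strength: heavy=0.39, hot=0.46; OR[a + b − a·b] → w = 0.6706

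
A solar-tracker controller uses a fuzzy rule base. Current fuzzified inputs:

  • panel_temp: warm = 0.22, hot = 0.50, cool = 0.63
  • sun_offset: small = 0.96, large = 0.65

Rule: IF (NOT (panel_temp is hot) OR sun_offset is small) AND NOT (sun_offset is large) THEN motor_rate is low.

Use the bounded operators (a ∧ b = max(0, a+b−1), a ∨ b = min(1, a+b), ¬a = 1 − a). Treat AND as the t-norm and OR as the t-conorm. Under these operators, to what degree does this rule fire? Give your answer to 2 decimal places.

0.35

firing strength: (¬hot=1−0.50=0.50 OR small=0.96) = 1.00; AND[max(0, a+b−1)] with ¬large=1−0.65=0.35 → w = 0.35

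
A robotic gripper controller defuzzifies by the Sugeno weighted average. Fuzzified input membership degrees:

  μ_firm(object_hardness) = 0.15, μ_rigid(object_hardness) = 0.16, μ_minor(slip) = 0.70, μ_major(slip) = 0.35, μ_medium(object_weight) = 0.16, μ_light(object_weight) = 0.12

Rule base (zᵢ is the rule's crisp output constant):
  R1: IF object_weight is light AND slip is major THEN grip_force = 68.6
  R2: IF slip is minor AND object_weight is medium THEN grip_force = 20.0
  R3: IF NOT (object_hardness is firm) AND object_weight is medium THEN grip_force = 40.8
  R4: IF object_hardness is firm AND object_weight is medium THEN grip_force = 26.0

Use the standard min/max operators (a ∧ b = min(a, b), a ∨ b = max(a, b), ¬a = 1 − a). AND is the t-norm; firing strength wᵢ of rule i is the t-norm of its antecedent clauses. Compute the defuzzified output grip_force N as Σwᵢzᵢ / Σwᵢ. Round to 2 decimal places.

37.05

R1 (z=68.6): light=0.12, major=0.35; AND[min(a, b)] → w = 0.12
R2 (z=20.0): minor=0.70, medium=0.16; AND[min(a, b)] → w = 0.16
R3 (z=40.8): ¬firm=1−0.15=0.85, medium=0.16; AND[min(a, b)] → w = 0.16
R4 (z=26.0): firm=0.15, medium=0.16; AND[min(a, b)] → w = 0.15
Weighted average = (0.12·68.6 + 0.16·20.0 + 0.16·40.8 + 0.15·26.0) / (0.12 + 0.16 + 0.16 + 0.15)
  = 21.8600 / 0.5900 = 37.05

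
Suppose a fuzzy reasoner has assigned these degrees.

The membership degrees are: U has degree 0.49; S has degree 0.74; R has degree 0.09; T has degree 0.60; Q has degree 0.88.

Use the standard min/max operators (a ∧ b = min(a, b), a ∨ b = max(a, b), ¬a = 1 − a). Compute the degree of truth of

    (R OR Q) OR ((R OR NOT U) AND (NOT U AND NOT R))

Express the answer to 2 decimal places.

R OR Q = max(a, b) on (0.09, 0.88) = 0.88
NOT U = 1 − 0.49 = 0.51
R OR NOT U = max(a, b) on (0.09, 0.51) = 0.51
NOT U = 1 − 0.49 = 0.51
NOT R = 1 − 0.09 = 0.91
NOT U AND NOT R = min(a, b) on (0.51, 0.91) = 0.51
(R OR NOT U) AND (NOT U AND NOT R) = min(a, b) on (0.51, 0.51) = 0.51
(R OR Q) OR ((R OR NOT U) AND (NOT U AND NOT R)) = max(a, b) on (0.88, 0.51) = 0.88

0.88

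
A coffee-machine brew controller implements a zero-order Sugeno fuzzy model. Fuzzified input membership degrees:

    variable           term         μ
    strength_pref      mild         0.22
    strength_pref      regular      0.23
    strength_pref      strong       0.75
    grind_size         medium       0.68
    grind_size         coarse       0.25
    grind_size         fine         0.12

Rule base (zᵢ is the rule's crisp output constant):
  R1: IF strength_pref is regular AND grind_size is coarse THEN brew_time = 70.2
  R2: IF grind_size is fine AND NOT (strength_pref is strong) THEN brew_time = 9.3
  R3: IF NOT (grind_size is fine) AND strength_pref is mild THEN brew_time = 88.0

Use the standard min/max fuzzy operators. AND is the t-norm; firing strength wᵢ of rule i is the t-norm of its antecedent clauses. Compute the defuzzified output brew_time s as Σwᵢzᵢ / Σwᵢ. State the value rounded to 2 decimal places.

R1 (z=70.2): regular=0.23, coarse=0.25; AND[min(a, b)] → w = 0.23
R2 (z=9.3): fine=0.12, ¬strong=1−0.75=0.25; AND[min(a, b)] → w = 0.12
R3 (z=88.0): ¬fine=1−0.12=0.88, mild=0.22; AND[min(a, b)] → w = 0.22
Weighted average = (0.23·70.2 + 0.12·9.3 + 0.22·88.0) / (0.23 + 0.12 + 0.22)
  = 36.6220 / 0.5700 = 64.25

64.25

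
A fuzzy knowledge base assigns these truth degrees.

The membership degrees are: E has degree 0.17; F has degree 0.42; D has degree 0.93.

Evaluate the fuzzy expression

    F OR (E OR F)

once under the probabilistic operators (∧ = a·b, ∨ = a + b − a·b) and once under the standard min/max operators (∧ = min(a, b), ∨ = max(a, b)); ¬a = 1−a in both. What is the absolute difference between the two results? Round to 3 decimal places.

0.301

Under probabilistic:
  E OR F = a + b − a·b on (0.1700, 0.4200) = 0.5186
  F OR (E OR F) = a + b − a·b on (0.4200, 0.5186) = 0.7208
  → value = 0.7208
Under standard min/max:
  E OR F = max(a, b) on (0.17, 0.42) = 0.42
  F OR (E OR F) = max(a, b) on (0.42, 0.42) = 0.42
  → value = 0.4200
|0.7208 − 0.4200| = 0.301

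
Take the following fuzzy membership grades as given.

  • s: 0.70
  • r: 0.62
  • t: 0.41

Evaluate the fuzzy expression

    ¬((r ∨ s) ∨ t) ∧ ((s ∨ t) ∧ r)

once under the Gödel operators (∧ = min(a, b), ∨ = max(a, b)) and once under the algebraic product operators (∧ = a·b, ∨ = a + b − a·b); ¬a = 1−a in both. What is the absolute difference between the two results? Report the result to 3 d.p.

0.266

Under Gödel:
  r ∨ s = max(a, b) on (0.62, 0.70) = 0.70
  (r ∨ s) ∨ t = max(a, b) on (0.70, 0.41) = 0.70
  ¬((r ∨ s) ∨ t) = 1 − 0.70 = 0.30
  s ∨ t = max(a, b) on (0.70, 0.41) = 0.70
  (s ∨ t) ∧ r = min(a, b) on (0.70, 0.62) = 0.62
  ¬((r ∨ s) ∨ t) ∧ ((s ∨ t) ∧ r) = min(a, b) on (0.30, 0.62) = 0.30
  → value = 0.3000
Under algebraic product:
  r ∨ s = a + b − a·b on (0.6200, 0.7000) = 0.8860
  (r ∨ s) ∨ t = a + b − a·b on (0.8860, 0.4100) = 0.9327
  ¬((r ∨ s) ∨ t) = 1 − 0.9327 = 0.0673
  s ∨ t = a + b − a·b on (0.7000, 0.4100) = 0.8230
  (s ∨ t) ∧ r = a·b on (0.8230, 0.6200) = 0.5103
  ¬((r ∨ s) ∨ t) ∧ ((s ∨ t) ∧ r) = a·b on (0.0673, 0.5103) = 0.0343
  → value = 0.0343
|0.3000 − 0.0343| = 0.266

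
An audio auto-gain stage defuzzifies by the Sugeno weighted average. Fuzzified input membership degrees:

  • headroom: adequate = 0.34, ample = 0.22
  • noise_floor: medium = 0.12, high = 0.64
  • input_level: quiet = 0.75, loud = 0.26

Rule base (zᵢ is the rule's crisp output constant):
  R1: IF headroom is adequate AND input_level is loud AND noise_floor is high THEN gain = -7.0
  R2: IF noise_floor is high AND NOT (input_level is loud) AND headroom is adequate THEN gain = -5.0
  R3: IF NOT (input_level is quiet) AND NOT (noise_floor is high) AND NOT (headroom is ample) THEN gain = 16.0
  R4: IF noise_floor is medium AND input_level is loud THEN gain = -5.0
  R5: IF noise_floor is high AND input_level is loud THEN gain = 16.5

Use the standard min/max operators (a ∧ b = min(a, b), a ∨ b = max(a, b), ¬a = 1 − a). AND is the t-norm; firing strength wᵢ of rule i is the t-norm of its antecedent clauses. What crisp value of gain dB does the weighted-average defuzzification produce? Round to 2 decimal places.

3.39

R1 (z=-7.0): adequate=0.34, loud=0.26, high=0.64; AND[min(a, b)] → w = 0.26
R2 (z=-5.0): high=0.64, ¬loud=1−0.26=0.74, adequate=0.34; AND[min(a, b)] → w = 0.34
R3 (z=16.0): ¬quiet=1−0.75=0.25, ¬high=1−0.64=0.36, ¬ample=1−0.22=0.78; AND[min(a, b)] → w = 0.25
R4 (z=-5.0): medium=0.12, loud=0.26; AND[min(a, b)] → w = 0.12
R5 (z=16.5): high=0.64, loud=0.26; AND[min(a, b)] → w = 0.26
Weighted average = (0.26·-7.0 + 0.34·-5.0 + 0.25·16.0 + 0.12·-5.0 + 0.26·16.5) / (0.26 + 0.34 + 0.25 + 0.12 + 0.26)
  = 4.1700 / 1.2300 = 3.39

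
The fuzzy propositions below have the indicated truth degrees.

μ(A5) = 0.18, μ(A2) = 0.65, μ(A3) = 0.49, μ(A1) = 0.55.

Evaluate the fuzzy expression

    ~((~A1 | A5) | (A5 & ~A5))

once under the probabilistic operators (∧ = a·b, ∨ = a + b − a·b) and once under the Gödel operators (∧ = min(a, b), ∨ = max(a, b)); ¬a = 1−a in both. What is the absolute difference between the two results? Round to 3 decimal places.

Under probabilistic:
  ~A1 = 1 − 0.5500 = 0.4500
  ~A1 | A5 = a + b − a·b on (0.4500, 0.1800) = 0.5490
  ~A5 = 1 − 0.1800 = 0.8200
  A5 & ~A5 = a·b on (0.1800, 0.8200) = 0.1476
  (~A1 | A5) | (A5 & ~A5) = a + b − a·b on (0.5490, 0.1476) = 0.6156
  ~((~A1 | A5) | (A5 & ~A5)) = 1 − 0.6156 = 0.3844
  → value = 0.3844
Under Gödel:
  ~A1 = 1 − 0.55 = 0.45
  ~A1 | A5 = max(a, b) on (0.45, 0.18) = 0.45
  ~A5 = 1 − 0.18 = 0.82
  A5 & ~A5 = min(a, b) on (0.18, 0.82) = 0.18
  (~A1 | A5) | (A5 & ~A5) = max(a, b) on (0.45, 0.18) = 0.45
  ~((~A1 | A5) | (A5 & ~A5)) = 1 − 0.45 = 0.55
  → value = 0.5500
|0.3844 − 0.5500| = 0.166

0.166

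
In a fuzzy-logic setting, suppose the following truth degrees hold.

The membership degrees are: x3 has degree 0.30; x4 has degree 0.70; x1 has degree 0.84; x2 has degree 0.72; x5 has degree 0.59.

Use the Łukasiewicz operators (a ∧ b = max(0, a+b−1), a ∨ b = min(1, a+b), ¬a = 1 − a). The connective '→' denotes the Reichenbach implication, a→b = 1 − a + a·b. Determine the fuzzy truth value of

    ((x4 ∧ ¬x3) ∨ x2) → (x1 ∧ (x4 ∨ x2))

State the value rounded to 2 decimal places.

0.84

¬x3 = 1 − 0.30 = 0.70
x4 ∧ ¬x3 = max(0, a+b−1) on (0.70, 0.70) = 0.40
(x4 ∧ ¬x3) ∨ x2 = min(1, a+b) on (0.40, 0.72) = 1.00
x4 ∨ x2 = min(1, a+b) on (0.70, 0.72) = 1.00
x1 ∧ (x4 ∨ x2) = max(0, a+b−1) on (0.84, 1.00) = 0.84
((x4 ∧ ¬x3) ∨ x2) → (x1 ∧ (x4 ∨ x2))  [Reichenbach: 1 − a + a·b] with a=1.00, b=0.84 → 0.84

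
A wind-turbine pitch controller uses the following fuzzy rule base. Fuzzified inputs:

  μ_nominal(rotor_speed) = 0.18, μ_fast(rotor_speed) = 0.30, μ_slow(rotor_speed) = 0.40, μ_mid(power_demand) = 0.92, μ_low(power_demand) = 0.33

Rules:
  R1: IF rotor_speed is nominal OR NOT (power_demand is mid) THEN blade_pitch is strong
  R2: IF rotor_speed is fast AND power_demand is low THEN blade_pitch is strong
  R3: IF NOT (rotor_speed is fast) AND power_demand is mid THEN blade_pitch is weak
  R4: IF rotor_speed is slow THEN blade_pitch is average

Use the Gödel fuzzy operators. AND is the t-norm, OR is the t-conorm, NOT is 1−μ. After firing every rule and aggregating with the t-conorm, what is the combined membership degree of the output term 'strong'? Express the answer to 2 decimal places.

0.30

R1: nominal=0.18, ¬mid=1−0.92=0.08; OR[max(a, b)] → w = 0.18
R2: fast=0.30, low=0.33; AND[min(a, b)] → w = 0.30
R3: ¬fast=1−0.30=0.70, mid=0.92; AND[min(a, b)] → w = 0.70
R4: slow=0.40 → w = 0.40
Rules with consequent 'strong': {R1, R2} → strengths 0.18, 0.30
Aggregate via t-conorm [max(a, b)]: 0.30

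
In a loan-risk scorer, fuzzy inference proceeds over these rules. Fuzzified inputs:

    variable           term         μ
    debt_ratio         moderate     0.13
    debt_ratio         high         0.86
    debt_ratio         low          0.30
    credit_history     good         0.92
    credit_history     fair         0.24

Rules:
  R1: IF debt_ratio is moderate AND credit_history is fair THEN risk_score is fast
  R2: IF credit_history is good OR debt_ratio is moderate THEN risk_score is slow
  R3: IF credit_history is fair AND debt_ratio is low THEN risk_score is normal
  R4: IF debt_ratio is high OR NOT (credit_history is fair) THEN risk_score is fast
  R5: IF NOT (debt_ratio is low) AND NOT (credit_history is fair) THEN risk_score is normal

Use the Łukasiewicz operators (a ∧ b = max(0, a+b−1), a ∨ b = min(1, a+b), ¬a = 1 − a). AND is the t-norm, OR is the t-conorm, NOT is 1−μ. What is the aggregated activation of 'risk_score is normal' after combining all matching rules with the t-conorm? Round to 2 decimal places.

0.46

R1: moderate=0.13, fair=0.24; AND[max(0, a+b−1)] → w = 0.00
R2: good=0.92, moderate=0.13; OR[min(1, a+b)] → w = 1.00
R3: fair=0.24, low=0.30; AND[max(0, a+b−1)] → w = 0.00
R4: high=0.86, ¬fair=1−0.24=0.76; OR[min(1, a+b)] → w = 1.00
R5: ¬low=1−0.30=0.70, ¬fair=1−0.24=0.76; AND[max(0, a+b−1)] → w = 0.46
Rules with consequent 'normal': {R3, R5} → strengths 0.00, 0.46
Aggregate via t-conorm [min(1, a+b)]: 0.46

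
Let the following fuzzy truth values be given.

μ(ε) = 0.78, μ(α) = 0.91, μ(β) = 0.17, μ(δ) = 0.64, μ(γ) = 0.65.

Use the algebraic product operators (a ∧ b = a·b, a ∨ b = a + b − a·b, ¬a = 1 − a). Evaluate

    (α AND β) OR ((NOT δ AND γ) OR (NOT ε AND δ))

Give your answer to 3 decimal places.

0.444

α AND β = a·b on (0.9100, 0.1700) = 0.1547
NOT δ = 1 − 0.6400 = 0.3600
NOT δ AND γ = a·b on (0.3600, 0.6500) = 0.2340
NOT ε = 1 − 0.7800 = 0.2200
NOT ε AND δ = a·b on (0.2200, 0.6400) = 0.1408
(NOT δ AND γ) OR (NOT ε AND δ) = a + b − a·b on (0.2340, 0.1408) = 0.3419
(α AND β) OR ((NOT δ AND γ) OR (NOT ε AND δ)) = a + b − a·b on (0.1547, 0.3419) = 0.4437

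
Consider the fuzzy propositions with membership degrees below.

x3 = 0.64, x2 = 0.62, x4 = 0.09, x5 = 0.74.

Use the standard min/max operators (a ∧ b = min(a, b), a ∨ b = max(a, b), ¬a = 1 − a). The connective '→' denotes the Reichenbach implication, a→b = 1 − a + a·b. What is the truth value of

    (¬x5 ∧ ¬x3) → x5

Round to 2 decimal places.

0.93

¬x5 = 1 − 0.74 = 0.26
¬x3 = 1 − 0.64 = 0.36
¬x5 ∧ ¬x3 = min(a, b) on (0.26, 0.36) = 0.26
(¬x5 ∧ ¬x3) → x5  [Reichenbach: 1 − a + a·b] with a=0.26, b=0.74 → 0.93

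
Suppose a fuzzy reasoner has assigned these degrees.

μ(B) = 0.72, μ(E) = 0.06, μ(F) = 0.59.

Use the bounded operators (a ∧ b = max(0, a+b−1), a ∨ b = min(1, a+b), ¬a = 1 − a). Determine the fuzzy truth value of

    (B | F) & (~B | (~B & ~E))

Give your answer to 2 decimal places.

B | F = min(1, a+b) on (0.72, 0.59) = 1.00
~B = 1 − 0.72 = 0.28
~B = 1 − 0.72 = 0.28
~E = 1 − 0.06 = 0.94
~B & ~E = max(0, a+b−1) on (0.28, 0.94) = 0.22
~B | (~B & ~E) = min(1, a+b) on (0.28, 0.22) = 0.50
(B | F) & (~B | (~B & ~E)) = max(0, a+b−1) on (1.00, 0.50) = 0.50

0.50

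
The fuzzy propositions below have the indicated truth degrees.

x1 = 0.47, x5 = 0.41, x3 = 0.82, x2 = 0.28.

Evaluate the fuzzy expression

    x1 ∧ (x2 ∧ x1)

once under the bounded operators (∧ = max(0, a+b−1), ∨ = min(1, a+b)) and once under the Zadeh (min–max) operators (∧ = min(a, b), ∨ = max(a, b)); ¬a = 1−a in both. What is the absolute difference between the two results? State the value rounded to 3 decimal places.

Under bounded:
  x2 ∧ x1 = max(0, a+b−1) on (0.28, 0.47) = 0.00
  x1 ∧ (x2 ∧ x1) = max(0, a+b−1) on (0.47, 0.00) = 0.00
  → value = 0.0000
Under Zadeh (min–max):
  x2 ∧ x1 = min(a, b) on (0.28, 0.47) = 0.28
  x1 ∧ (x2 ∧ x1) = min(a, b) on (0.47, 0.28) = 0.28
  → value = 0.2800
|0.0000 − 0.2800| = 0.280

0.280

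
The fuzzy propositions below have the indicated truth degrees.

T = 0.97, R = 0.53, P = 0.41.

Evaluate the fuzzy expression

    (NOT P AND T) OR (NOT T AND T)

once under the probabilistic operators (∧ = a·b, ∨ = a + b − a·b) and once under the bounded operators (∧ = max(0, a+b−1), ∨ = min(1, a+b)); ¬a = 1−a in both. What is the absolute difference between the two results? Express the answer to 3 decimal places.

0.025

Under probabilistic:
  NOT P = 1 − 0.4100 = 0.5900
  NOT P AND T = a·b on (0.5900, 0.9700) = 0.5723
  NOT T = 1 − 0.9700 = 0.0300
  NOT T AND T = a·b on (0.0300, 0.9700) = 0.0291
  (NOT P AND T) OR (NOT T AND T) = a + b − a·b on (0.5723, 0.0291) = 0.5847
  → value = 0.5847
Under bounded:
  NOT P = 1 − 0.41 = 0.59
  NOT P AND T = max(0, a+b−1) on (0.59, 0.97) = 0.56
  NOT T = 1 − 0.97 = 0.03
  NOT T AND T = max(0, a+b−1) on (0.03, 0.97) = 0.00
  (NOT P AND T) OR (NOT T AND T) = min(1, a+b) on (0.56, 0.00) = 0.56
  → value = 0.5600
|0.5847 − 0.5600| = 0.025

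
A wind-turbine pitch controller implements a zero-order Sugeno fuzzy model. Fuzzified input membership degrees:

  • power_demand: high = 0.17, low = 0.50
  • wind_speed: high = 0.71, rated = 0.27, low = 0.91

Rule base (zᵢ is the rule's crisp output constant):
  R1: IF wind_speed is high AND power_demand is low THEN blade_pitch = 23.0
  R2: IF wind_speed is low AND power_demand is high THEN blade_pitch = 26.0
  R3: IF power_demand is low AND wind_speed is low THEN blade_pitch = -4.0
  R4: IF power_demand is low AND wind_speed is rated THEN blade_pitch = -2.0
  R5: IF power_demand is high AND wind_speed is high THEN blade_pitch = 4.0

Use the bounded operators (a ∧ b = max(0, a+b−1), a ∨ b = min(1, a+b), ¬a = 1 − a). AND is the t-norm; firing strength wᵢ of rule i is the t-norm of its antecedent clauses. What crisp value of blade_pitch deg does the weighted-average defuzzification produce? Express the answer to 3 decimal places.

R1 (z=23.0): high=0.71, low=0.50; AND[max(0, a+b−1)] → w = 0.21
R2 (z=26.0): low=0.91, high=0.17; AND[max(0, a+b−1)] → w = 0.08
R3 (z=-4.0): low=0.50, low=0.91; AND[max(0, a+b−1)] → w = 0.41
R4 (z=-2.0): low=0.50, rated=0.27; AND[max(0, a+b−1)] → w = 0.00
R5 (z=4.0): high=0.17, high=0.71; AND[max(0, a+b−1)] → w = 0.00
Weighted average = (0.21·23.0 + 0.08·26.0 + 0.41·-4.0 + 0.00·-2.0 + 0.00·4.0) / (0.21 + 0.08 + 0.41 + 0.00 + 0.00)
  = 5.2700 / 0.7000 = 7.529

7.529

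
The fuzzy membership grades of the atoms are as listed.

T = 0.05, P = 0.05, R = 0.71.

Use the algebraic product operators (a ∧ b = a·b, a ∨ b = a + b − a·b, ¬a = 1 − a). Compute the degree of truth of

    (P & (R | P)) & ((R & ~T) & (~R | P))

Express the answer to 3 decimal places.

0.008

R | P = a + b − a·b on (0.7100, 0.0500) = 0.7245
P & (R | P) = a·b on (0.0500, 0.7245) = 0.0362
~T = 1 − 0.0500 = 0.9500
R & ~T = a·b on (0.7100, 0.9500) = 0.6745
~R = 1 − 0.7100 = 0.2900
~R | P = a + b − a·b on (0.2900, 0.0500) = 0.3255
(R & ~T) & (~R | P) = a·b on (0.6745, 0.3255) = 0.2195
(P & (R | P)) & ((R & ~T) & (~R | P)) = a·b on (0.0362, 0.2195) = 0.0080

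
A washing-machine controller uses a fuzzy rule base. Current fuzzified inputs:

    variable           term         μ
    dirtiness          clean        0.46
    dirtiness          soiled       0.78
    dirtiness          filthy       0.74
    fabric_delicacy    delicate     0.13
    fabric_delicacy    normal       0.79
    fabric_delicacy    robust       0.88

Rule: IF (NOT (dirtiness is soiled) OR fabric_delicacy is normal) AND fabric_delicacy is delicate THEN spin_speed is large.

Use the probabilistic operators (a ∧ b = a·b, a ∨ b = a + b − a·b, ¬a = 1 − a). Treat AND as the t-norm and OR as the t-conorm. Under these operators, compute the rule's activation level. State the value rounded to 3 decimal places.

firing strength: (¬soiled=1−0.78=0.22 OR normal=0.79) = 0.8362; AND[a·b] with delicate=0.13 → w = 0.1087

0.109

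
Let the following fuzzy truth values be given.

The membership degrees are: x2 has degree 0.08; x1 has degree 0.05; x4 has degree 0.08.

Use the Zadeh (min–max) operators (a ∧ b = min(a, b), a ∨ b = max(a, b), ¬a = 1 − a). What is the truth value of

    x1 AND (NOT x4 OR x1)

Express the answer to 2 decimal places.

0.05

NOT x4 = 1 − 0.08 = 0.92
NOT x4 OR x1 = max(a, b) on (0.92, 0.05) = 0.92
x1 AND (NOT x4 OR x1) = min(a, b) on (0.05, 0.92) = 0.05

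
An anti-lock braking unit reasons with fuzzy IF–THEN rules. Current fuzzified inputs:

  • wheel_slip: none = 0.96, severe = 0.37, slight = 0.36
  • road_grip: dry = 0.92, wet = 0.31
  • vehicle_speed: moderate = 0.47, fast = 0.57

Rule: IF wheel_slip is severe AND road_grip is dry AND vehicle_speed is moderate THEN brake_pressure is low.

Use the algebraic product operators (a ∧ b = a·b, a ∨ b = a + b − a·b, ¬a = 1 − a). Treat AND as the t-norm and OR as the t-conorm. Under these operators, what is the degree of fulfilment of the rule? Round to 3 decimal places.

0.160

firing strength: severe=0.37, dry=0.92, moderate=0.47; AND[a·b] → w = 0.1600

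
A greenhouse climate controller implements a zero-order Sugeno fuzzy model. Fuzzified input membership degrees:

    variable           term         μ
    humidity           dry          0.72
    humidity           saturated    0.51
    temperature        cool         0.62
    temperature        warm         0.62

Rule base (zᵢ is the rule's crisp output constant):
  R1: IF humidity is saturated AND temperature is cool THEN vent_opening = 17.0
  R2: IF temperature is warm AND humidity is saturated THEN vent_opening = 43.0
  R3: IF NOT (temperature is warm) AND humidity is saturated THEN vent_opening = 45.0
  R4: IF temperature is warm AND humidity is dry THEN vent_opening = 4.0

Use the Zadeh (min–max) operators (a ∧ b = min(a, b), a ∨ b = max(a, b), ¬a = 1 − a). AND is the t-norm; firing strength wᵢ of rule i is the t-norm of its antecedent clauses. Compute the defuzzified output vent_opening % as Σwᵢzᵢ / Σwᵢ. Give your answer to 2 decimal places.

24.84

R1 (z=17.0): saturated=0.51, cool=0.62; AND[min(a, b)] → w = 0.51
R2 (z=43.0): warm=0.62, saturated=0.51; AND[min(a, b)] → w = 0.51
R3 (z=45.0): ¬warm=1−0.62=0.38, saturated=0.51; AND[min(a, b)] → w = 0.38
R4 (z=4.0): warm=0.62, dry=0.72; AND[min(a, b)] → w = 0.62
Weighted average = (0.51·17.0 + 0.51·43.0 + 0.38·45.0 + 0.62·4.0) / (0.51 + 0.51 + 0.38 + 0.62)
  = 50.1800 / 2.0200 = 24.84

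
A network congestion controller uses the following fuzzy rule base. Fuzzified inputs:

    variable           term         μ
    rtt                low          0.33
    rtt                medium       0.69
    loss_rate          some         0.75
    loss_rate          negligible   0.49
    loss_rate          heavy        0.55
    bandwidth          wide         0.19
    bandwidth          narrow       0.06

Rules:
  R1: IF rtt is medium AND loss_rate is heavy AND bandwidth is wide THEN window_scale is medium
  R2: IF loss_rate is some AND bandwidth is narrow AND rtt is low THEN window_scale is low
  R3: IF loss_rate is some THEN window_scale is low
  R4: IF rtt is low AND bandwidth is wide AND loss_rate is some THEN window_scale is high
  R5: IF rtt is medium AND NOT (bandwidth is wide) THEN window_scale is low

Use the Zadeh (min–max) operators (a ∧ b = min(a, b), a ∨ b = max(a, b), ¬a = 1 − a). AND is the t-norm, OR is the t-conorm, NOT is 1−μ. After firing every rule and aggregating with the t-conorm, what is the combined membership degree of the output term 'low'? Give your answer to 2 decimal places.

0.75

R1: medium=0.69, heavy=0.55, wide=0.19; AND[min(a, b)] → w = 0.19
R2: some=0.75, narrow=0.06, low=0.33; AND[min(a, b)] → w = 0.06
R3: some=0.75 → w = 0.75
R4: low=0.33, wide=0.19, some=0.75; AND[min(a, b)] → w = 0.19
R5: medium=0.69, ¬wide=1−0.19=0.81; AND[min(a, b)] → w = 0.69
Rules with consequent 'low': {R2, R3, R5} → strengths 0.06, 0.75, 0.69
Aggregate via t-conorm [max(a, b)]: 0.75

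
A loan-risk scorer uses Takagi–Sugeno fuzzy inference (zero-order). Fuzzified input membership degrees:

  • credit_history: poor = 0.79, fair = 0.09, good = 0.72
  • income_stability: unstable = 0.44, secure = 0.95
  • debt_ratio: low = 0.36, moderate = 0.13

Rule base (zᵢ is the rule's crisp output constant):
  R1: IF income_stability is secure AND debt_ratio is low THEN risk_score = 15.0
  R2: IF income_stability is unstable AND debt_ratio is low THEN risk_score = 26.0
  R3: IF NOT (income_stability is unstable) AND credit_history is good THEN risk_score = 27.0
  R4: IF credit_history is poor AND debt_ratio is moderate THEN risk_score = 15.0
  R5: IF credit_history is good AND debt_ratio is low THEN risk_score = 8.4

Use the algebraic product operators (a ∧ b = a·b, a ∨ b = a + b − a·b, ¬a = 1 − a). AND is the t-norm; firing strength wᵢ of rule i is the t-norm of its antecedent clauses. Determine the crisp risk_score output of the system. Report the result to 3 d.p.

18.848

R1 (z=15.0): secure=0.95, low=0.36; AND[a·b] → w = 0.3420
R2 (z=26.0): unstable=0.44, low=0.36; AND[a·b] → w = 0.1584
R3 (z=27.0): ¬unstable=1−0.44=0.56, good=0.72; AND[a·b] → w = 0.4032
R4 (z=15.0): poor=0.79, moderate=0.13; AND[a·b] → w = 0.1027
R5 (z=8.4): good=0.72, low=0.36; AND[a·b] → w = 0.2592
Weighted average = (0.3420·15.0 + 0.1584·26.0 + 0.4032·27.0 + 0.1027·15.0 + 0.2592·8.4) / (0.3420 + 0.1584 + 0.4032 + 0.1027 + 0.2592)
  = 23.8526 / 1.2655 = 18.848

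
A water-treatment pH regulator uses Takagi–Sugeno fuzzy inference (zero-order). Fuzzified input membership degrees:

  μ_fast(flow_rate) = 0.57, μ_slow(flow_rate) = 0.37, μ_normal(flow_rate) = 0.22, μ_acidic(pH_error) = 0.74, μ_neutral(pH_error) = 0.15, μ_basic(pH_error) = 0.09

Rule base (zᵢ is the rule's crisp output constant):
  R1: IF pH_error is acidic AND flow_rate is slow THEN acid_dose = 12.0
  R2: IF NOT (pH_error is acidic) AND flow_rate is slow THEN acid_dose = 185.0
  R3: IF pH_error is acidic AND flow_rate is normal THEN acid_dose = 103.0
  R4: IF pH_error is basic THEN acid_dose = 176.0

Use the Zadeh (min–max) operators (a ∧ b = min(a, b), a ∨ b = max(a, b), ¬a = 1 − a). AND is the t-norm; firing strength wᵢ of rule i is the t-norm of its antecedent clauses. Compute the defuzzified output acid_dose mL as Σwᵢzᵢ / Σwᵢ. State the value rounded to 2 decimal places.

R1 (z=12.0): acidic=0.74, slow=0.37; AND[min(a, b)] → w = 0.37
R2 (z=185.0): ¬acidic=1−0.74=0.26, slow=0.37; AND[min(a, b)] → w = 0.26
R3 (z=103.0): acidic=0.74, normal=0.22; AND[min(a, b)] → w = 0.22
R4 (z=176.0): basic=0.09 → w = 0.09
Weighted average = (0.37·12.0 + 0.26·185.0 + 0.22·103.0 + 0.09·176.0) / (0.37 + 0.26 + 0.22 + 0.09)
  = 91.0400 / 0.9400 = 96.85

96.85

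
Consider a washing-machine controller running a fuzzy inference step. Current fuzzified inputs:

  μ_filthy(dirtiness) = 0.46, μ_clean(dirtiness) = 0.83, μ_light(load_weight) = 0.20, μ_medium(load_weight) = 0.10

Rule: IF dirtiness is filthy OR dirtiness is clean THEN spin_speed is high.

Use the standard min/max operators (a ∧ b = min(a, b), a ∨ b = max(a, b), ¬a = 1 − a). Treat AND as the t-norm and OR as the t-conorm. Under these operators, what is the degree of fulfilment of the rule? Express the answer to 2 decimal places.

firing strength: filthy=0.46, clean=0.83; OR[max(a, b)] → w = 0.83

0.83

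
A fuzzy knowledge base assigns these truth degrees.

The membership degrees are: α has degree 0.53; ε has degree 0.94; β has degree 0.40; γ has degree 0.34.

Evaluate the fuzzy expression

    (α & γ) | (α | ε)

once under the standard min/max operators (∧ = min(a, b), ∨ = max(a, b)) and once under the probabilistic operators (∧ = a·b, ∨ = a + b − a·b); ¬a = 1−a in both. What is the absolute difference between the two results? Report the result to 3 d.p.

Under standard min/max:
  α & γ = min(a, b) on (0.53, 0.34) = 0.34
  α | ε = max(a, b) on (0.53, 0.94) = 0.94
  (α & γ) | (α | ε) = max(a, b) on (0.34, 0.94) = 0.94
  → value = 0.9400
Under probabilistic:
  α & γ = a·b on (0.5300, 0.3400) = 0.1802
  α | ε = a + b − a·b on (0.5300, 0.9400) = 0.9718
  (α & γ) | (α | ε) = a + b − a·b on (0.1802, 0.9718) = 0.9769
  → value = 0.9769
|0.9400 − 0.9769| = 0.037

0.037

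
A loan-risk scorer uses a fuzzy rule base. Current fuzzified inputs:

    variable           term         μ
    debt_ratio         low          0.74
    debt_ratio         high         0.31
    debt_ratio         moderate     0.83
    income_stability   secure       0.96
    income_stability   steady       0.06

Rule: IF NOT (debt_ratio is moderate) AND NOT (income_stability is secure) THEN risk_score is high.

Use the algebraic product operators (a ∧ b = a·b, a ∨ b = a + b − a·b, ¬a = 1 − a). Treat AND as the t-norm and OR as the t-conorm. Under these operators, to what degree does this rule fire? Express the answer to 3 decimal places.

0.007

firing strength: ¬moderate=1−0.83=0.17, ¬secure=1−0.96=0.04; AND[a·b] → w = 0.0068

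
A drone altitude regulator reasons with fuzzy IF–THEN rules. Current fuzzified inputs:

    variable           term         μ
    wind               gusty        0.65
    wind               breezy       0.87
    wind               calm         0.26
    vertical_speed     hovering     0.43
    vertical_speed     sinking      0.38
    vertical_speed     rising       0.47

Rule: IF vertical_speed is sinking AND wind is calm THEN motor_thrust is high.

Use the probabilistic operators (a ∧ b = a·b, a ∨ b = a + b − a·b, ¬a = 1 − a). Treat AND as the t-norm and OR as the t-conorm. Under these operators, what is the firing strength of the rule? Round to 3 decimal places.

0.099

firing strength: sinking=0.38, calm=0.26; AND[a·b] → w = 0.0988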